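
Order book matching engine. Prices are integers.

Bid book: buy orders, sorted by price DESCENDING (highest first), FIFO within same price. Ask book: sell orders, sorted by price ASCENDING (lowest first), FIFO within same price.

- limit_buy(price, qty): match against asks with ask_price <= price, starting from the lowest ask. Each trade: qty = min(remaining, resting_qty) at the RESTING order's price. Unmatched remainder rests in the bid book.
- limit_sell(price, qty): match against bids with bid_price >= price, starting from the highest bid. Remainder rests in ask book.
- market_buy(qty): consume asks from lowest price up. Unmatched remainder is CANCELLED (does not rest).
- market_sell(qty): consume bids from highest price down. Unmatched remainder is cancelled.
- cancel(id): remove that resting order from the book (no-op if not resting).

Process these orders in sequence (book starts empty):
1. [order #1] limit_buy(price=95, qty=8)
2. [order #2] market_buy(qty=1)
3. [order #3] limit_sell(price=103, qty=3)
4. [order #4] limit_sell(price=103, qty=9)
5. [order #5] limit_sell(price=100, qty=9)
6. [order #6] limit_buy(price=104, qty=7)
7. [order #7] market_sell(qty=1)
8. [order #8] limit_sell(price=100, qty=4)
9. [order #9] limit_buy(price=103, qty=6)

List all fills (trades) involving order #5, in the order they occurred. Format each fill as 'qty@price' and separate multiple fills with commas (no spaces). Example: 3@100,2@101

After op 1 [order #1] limit_buy(price=95, qty=8): fills=none; bids=[#1:8@95] asks=[-]
After op 2 [order #2] market_buy(qty=1): fills=none; bids=[#1:8@95] asks=[-]
After op 3 [order #3] limit_sell(price=103, qty=3): fills=none; bids=[#1:8@95] asks=[#3:3@103]
After op 4 [order #4] limit_sell(price=103, qty=9): fills=none; bids=[#1:8@95] asks=[#3:3@103 #4:9@103]
After op 5 [order #5] limit_sell(price=100, qty=9): fills=none; bids=[#1:8@95] asks=[#5:9@100 #3:3@103 #4:9@103]
After op 6 [order #6] limit_buy(price=104, qty=7): fills=#6x#5:7@100; bids=[#1:8@95] asks=[#5:2@100 #3:3@103 #4:9@103]
After op 7 [order #7] market_sell(qty=1): fills=#1x#7:1@95; bids=[#1:7@95] asks=[#5:2@100 #3:3@103 #4:9@103]
After op 8 [order #8] limit_sell(price=100, qty=4): fills=none; bids=[#1:7@95] asks=[#5:2@100 #8:4@100 #3:3@103 #4:9@103]
After op 9 [order #9] limit_buy(price=103, qty=6): fills=#9x#5:2@100 #9x#8:4@100; bids=[#1:7@95] asks=[#3:3@103 #4:9@103]

Answer: 7@100,2@100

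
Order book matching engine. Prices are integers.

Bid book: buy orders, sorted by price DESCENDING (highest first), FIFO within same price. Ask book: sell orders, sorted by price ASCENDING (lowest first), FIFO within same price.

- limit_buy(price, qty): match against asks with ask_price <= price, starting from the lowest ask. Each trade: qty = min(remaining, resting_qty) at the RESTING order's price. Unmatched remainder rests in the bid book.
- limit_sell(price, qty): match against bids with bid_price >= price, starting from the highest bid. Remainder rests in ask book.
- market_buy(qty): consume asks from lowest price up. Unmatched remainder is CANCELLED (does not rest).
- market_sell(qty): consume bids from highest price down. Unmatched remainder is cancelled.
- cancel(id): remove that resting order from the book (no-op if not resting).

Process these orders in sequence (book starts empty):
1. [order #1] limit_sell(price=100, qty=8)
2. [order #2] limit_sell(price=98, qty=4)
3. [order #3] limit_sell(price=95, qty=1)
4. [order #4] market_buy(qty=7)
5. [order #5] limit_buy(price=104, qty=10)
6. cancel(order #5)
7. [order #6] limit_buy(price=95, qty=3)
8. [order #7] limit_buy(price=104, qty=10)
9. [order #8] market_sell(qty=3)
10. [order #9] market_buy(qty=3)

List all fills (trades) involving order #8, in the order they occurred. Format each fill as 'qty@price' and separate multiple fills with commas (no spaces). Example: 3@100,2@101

Answer: 3@104

Derivation:
After op 1 [order #1] limit_sell(price=100, qty=8): fills=none; bids=[-] asks=[#1:8@100]
After op 2 [order #2] limit_sell(price=98, qty=4): fills=none; bids=[-] asks=[#2:4@98 #1:8@100]
After op 3 [order #3] limit_sell(price=95, qty=1): fills=none; bids=[-] asks=[#3:1@95 #2:4@98 #1:8@100]
After op 4 [order #4] market_buy(qty=7): fills=#4x#3:1@95 #4x#2:4@98 #4x#1:2@100; bids=[-] asks=[#1:6@100]
After op 5 [order #5] limit_buy(price=104, qty=10): fills=#5x#1:6@100; bids=[#5:4@104] asks=[-]
After op 6 cancel(order #5): fills=none; bids=[-] asks=[-]
After op 7 [order #6] limit_buy(price=95, qty=3): fills=none; bids=[#6:3@95] asks=[-]
After op 8 [order #7] limit_buy(price=104, qty=10): fills=none; bids=[#7:10@104 #6:3@95] asks=[-]
After op 9 [order #8] market_sell(qty=3): fills=#7x#8:3@104; bids=[#7:7@104 #6:3@95] asks=[-]
After op 10 [order #9] market_buy(qty=3): fills=none; bids=[#7:7@104 #6:3@95] asks=[-]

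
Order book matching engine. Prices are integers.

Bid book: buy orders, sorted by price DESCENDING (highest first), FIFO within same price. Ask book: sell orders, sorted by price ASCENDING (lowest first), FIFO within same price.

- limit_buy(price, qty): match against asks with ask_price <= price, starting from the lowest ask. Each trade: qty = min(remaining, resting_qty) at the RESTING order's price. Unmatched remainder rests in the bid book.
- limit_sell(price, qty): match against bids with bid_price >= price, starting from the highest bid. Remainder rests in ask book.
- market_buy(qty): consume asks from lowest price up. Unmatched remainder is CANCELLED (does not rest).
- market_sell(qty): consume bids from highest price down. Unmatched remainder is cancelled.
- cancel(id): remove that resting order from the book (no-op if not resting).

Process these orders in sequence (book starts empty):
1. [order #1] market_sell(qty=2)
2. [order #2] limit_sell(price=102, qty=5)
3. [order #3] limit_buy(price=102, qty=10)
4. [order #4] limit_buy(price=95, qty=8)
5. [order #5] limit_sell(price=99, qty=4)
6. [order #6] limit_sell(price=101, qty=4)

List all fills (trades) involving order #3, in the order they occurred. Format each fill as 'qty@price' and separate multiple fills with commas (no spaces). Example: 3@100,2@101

After op 1 [order #1] market_sell(qty=2): fills=none; bids=[-] asks=[-]
After op 2 [order #2] limit_sell(price=102, qty=5): fills=none; bids=[-] asks=[#2:5@102]
After op 3 [order #3] limit_buy(price=102, qty=10): fills=#3x#2:5@102; bids=[#3:5@102] asks=[-]
After op 4 [order #4] limit_buy(price=95, qty=8): fills=none; bids=[#3:5@102 #4:8@95] asks=[-]
After op 5 [order #5] limit_sell(price=99, qty=4): fills=#3x#5:4@102; bids=[#3:1@102 #4:8@95] asks=[-]
After op 6 [order #6] limit_sell(price=101, qty=4): fills=#3x#6:1@102; bids=[#4:8@95] asks=[#6:3@101]

Answer: 5@102,4@102,1@102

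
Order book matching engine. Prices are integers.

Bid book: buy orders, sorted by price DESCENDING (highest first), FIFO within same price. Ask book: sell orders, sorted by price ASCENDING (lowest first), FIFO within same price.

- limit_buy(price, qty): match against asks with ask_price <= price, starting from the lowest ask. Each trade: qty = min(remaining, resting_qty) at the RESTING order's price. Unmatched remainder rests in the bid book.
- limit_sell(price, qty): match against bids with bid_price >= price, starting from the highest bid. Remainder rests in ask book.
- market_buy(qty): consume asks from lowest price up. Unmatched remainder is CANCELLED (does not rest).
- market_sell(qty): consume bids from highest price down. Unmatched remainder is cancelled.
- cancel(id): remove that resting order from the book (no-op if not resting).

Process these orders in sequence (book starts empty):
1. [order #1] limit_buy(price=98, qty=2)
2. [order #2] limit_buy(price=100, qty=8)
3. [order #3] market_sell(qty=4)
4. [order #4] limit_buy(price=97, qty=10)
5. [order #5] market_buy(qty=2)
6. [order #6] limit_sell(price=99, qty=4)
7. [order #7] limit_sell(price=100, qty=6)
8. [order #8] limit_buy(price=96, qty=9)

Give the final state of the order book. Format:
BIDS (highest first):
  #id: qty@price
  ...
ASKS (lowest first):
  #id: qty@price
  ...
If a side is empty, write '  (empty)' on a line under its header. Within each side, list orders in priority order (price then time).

After op 1 [order #1] limit_buy(price=98, qty=2): fills=none; bids=[#1:2@98] asks=[-]
After op 2 [order #2] limit_buy(price=100, qty=8): fills=none; bids=[#2:8@100 #1:2@98] asks=[-]
After op 3 [order #3] market_sell(qty=4): fills=#2x#3:4@100; bids=[#2:4@100 #1:2@98] asks=[-]
After op 4 [order #4] limit_buy(price=97, qty=10): fills=none; bids=[#2:4@100 #1:2@98 #4:10@97] asks=[-]
After op 5 [order #5] market_buy(qty=2): fills=none; bids=[#2:4@100 #1:2@98 #4:10@97] asks=[-]
After op 6 [order #6] limit_sell(price=99, qty=4): fills=#2x#6:4@100; bids=[#1:2@98 #4:10@97] asks=[-]
After op 7 [order #7] limit_sell(price=100, qty=6): fills=none; bids=[#1:2@98 #4:10@97] asks=[#7:6@100]
After op 8 [order #8] limit_buy(price=96, qty=9): fills=none; bids=[#1:2@98 #4:10@97 #8:9@96] asks=[#7:6@100]

Answer: BIDS (highest first):
  #1: 2@98
  #4: 10@97
  #8: 9@96
ASKS (lowest first):
  #7: 6@100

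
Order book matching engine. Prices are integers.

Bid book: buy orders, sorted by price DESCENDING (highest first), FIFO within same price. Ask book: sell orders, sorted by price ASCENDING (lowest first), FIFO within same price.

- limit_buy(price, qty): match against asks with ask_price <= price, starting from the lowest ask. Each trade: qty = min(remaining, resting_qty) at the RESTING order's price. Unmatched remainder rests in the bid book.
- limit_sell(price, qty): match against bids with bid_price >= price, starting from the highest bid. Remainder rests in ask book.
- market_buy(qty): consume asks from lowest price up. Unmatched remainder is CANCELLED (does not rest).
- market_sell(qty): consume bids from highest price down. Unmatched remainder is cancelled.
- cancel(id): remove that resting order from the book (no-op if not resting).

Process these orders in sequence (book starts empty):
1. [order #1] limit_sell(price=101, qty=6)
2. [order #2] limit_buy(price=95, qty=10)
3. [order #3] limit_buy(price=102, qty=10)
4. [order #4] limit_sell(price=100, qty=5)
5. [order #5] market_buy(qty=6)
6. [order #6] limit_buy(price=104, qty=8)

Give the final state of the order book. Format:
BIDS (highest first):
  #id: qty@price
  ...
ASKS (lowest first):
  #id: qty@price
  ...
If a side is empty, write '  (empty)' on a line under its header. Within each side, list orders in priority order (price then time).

After op 1 [order #1] limit_sell(price=101, qty=6): fills=none; bids=[-] asks=[#1:6@101]
After op 2 [order #2] limit_buy(price=95, qty=10): fills=none; bids=[#2:10@95] asks=[#1:6@101]
After op 3 [order #3] limit_buy(price=102, qty=10): fills=#3x#1:6@101; bids=[#3:4@102 #2:10@95] asks=[-]
After op 4 [order #4] limit_sell(price=100, qty=5): fills=#3x#4:4@102; bids=[#2:10@95] asks=[#4:1@100]
After op 5 [order #5] market_buy(qty=6): fills=#5x#4:1@100; bids=[#2:10@95] asks=[-]
After op 6 [order #6] limit_buy(price=104, qty=8): fills=none; bids=[#6:8@104 #2:10@95] asks=[-]

Answer: BIDS (highest first):
  #6: 8@104
  #2: 10@95
ASKS (lowest first):
  (empty)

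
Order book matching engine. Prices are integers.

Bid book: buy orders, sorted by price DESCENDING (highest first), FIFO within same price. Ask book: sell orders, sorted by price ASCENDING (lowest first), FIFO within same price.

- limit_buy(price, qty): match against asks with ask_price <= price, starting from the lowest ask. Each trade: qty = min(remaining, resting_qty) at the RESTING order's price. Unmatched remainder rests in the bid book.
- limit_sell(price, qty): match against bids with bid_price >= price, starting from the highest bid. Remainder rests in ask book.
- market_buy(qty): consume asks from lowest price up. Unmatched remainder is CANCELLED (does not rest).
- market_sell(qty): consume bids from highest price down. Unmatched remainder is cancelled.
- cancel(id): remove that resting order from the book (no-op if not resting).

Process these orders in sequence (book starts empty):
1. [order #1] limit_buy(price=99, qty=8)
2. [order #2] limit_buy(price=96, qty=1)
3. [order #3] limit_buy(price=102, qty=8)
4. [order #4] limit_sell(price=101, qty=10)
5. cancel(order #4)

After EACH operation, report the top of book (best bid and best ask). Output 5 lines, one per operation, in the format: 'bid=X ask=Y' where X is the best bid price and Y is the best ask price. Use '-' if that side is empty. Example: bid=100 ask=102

Answer: bid=99 ask=-
bid=99 ask=-
bid=102 ask=-
bid=99 ask=101
bid=99 ask=-

Derivation:
After op 1 [order #1] limit_buy(price=99, qty=8): fills=none; bids=[#1:8@99] asks=[-]
After op 2 [order #2] limit_buy(price=96, qty=1): fills=none; bids=[#1:8@99 #2:1@96] asks=[-]
After op 3 [order #3] limit_buy(price=102, qty=8): fills=none; bids=[#3:8@102 #1:8@99 #2:1@96] asks=[-]
After op 4 [order #4] limit_sell(price=101, qty=10): fills=#3x#4:8@102; bids=[#1:8@99 #2:1@96] asks=[#4:2@101]
After op 5 cancel(order #4): fills=none; bids=[#1:8@99 #2:1@96] asks=[-]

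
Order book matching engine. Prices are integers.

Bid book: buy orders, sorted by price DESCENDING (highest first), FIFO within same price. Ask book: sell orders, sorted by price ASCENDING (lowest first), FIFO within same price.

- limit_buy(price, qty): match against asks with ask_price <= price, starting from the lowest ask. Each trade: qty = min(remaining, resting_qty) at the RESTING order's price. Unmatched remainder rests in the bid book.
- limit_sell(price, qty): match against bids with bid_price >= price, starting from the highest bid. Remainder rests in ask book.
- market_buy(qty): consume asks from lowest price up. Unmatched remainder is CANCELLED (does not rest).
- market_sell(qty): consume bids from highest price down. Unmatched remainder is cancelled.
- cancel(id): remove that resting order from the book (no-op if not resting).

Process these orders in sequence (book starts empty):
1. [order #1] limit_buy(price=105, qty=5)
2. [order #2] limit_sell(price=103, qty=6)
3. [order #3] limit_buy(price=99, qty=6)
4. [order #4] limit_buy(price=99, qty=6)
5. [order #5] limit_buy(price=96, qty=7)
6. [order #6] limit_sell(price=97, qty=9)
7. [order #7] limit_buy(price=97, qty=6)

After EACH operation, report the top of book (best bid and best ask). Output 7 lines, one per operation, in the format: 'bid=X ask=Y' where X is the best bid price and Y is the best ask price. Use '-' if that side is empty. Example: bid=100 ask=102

After op 1 [order #1] limit_buy(price=105, qty=5): fills=none; bids=[#1:5@105] asks=[-]
After op 2 [order #2] limit_sell(price=103, qty=6): fills=#1x#2:5@105; bids=[-] asks=[#2:1@103]
After op 3 [order #3] limit_buy(price=99, qty=6): fills=none; bids=[#3:6@99] asks=[#2:1@103]
After op 4 [order #4] limit_buy(price=99, qty=6): fills=none; bids=[#3:6@99 #4:6@99] asks=[#2:1@103]
After op 5 [order #5] limit_buy(price=96, qty=7): fills=none; bids=[#3:6@99 #4:6@99 #5:7@96] asks=[#2:1@103]
After op 6 [order #6] limit_sell(price=97, qty=9): fills=#3x#6:6@99 #4x#6:3@99; bids=[#4:3@99 #5:7@96] asks=[#2:1@103]
After op 7 [order #7] limit_buy(price=97, qty=6): fills=none; bids=[#4:3@99 #7:6@97 #5:7@96] asks=[#2:1@103]

Answer: bid=105 ask=-
bid=- ask=103
bid=99 ask=103
bid=99 ask=103
bid=99 ask=103
bid=99 ask=103
bid=99 ask=103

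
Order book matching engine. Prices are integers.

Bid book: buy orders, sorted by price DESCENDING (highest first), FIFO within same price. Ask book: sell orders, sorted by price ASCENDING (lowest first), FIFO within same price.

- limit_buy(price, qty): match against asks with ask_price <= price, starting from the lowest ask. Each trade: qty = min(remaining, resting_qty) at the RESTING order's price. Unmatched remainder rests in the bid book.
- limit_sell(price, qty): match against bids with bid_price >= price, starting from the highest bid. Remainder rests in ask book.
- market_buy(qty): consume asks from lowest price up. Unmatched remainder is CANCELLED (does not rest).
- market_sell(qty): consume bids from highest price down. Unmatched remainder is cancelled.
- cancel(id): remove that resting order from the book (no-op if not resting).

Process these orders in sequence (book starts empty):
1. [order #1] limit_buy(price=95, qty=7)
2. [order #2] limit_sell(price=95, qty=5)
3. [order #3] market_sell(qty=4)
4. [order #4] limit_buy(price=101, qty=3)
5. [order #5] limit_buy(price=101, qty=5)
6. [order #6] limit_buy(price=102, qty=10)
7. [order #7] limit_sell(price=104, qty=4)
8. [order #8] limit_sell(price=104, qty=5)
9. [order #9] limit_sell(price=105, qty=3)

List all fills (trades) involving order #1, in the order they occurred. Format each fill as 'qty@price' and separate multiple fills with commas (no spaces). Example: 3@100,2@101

Answer: 5@95,2@95

Derivation:
After op 1 [order #1] limit_buy(price=95, qty=7): fills=none; bids=[#1:7@95] asks=[-]
After op 2 [order #2] limit_sell(price=95, qty=5): fills=#1x#2:5@95; bids=[#1:2@95] asks=[-]
After op 3 [order #3] market_sell(qty=4): fills=#1x#3:2@95; bids=[-] asks=[-]
After op 4 [order #4] limit_buy(price=101, qty=3): fills=none; bids=[#4:3@101] asks=[-]
After op 5 [order #5] limit_buy(price=101, qty=5): fills=none; bids=[#4:3@101 #5:5@101] asks=[-]
After op 6 [order #6] limit_buy(price=102, qty=10): fills=none; bids=[#6:10@102 #4:3@101 #5:5@101] asks=[-]
After op 7 [order #7] limit_sell(price=104, qty=4): fills=none; bids=[#6:10@102 #4:3@101 #5:5@101] asks=[#7:4@104]
After op 8 [order #8] limit_sell(price=104, qty=5): fills=none; bids=[#6:10@102 #4:3@101 #5:5@101] asks=[#7:4@104 #8:5@104]
After op 9 [order #9] limit_sell(price=105, qty=3): fills=none; bids=[#6:10@102 #4:3@101 #5:5@101] asks=[#7:4@104 #8:5@104 #9:3@105]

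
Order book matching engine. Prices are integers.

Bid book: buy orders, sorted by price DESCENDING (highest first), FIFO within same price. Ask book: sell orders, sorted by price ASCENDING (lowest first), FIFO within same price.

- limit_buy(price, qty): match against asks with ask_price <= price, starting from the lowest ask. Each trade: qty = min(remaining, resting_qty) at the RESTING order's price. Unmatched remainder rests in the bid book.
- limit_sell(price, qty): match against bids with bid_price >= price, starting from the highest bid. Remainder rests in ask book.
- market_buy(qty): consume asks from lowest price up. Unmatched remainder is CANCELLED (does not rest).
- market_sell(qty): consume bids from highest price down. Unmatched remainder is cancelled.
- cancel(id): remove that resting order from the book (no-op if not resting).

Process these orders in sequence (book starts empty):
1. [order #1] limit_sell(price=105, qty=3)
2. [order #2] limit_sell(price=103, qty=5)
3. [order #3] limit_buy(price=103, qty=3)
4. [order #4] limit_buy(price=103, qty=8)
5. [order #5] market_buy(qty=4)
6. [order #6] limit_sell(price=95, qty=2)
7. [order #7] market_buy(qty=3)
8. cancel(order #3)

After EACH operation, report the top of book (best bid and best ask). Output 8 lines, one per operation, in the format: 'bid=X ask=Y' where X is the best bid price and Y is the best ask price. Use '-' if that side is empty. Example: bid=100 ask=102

After op 1 [order #1] limit_sell(price=105, qty=3): fills=none; bids=[-] asks=[#1:3@105]
After op 2 [order #2] limit_sell(price=103, qty=5): fills=none; bids=[-] asks=[#2:5@103 #1:3@105]
After op 3 [order #3] limit_buy(price=103, qty=3): fills=#3x#2:3@103; bids=[-] asks=[#2:2@103 #1:3@105]
After op 4 [order #4] limit_buy(price=103, qty=8): fills=#4x#2:2@103; bids=[#4:6@103] asks=[#1:3@105]
After op 5 [order #5] market_buy(qty=4): fills=#5x#1:3@105; bids=[#4:6@103] asks=[-]
After op 6 [order #6] limit_sell(price=95, qty=2): fills=#4x#6:2@103; bids=[#4:4@103] asks=[-]
After op 7 [order #7] market_buy(qty=3): fills=none; bids=[#4:4@103] asks=[-]
After op 8 cancel(order #3): fills=none; bids=[#4:4@103] asks=[-]

Answer: bid=- ask=105
bid=- ask=103
bid=- ask=103
bid=103 ask=105
bid=103 ask=-
bid=103 ask=-
bid=103 ask=-
bid=103 ask=-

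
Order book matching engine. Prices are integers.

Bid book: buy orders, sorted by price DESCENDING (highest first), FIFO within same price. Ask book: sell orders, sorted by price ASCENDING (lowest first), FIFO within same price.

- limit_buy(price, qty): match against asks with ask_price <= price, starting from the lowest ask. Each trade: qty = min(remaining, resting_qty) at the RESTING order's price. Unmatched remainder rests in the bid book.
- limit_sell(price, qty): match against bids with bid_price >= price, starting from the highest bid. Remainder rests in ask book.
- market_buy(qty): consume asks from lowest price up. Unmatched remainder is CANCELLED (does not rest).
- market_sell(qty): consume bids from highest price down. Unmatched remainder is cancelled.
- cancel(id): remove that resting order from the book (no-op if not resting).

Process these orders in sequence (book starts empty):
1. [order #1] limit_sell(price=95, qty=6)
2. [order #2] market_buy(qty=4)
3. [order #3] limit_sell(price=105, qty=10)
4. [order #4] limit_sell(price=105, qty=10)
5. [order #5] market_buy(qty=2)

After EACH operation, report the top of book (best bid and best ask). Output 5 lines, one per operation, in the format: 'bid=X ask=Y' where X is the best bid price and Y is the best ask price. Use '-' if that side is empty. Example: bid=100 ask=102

Answer: bid=- ask=95
bid=- ask=95
bid=- ask=95
bid=- ask=95
bid=- ask=105

Derivation:
After op 1 [order #1] limit_sell(price=95, qty=6): fills=none; bids=[-] asks=[#1:6@95]
After op 2 [order #2] market_buy(qty=4): fills=#2x#1:4@95; bids=[-] asks=[#1:2@95]
After op 3 [order #3] limit_sell(price=105, qty=10): fills=none; bids=[-] asks=[#1:2@95 #3:10@105]
After op 4 [order #4] limit_sell(price=105, qty=10): fills=none; bids=[-] asks=[#1:2@95 #3:10@105 #4:10@105]
After op 5 [order #5] market_buy(qty=2): fills=#5x#1:2@95; bids=[-] asks=[#3:10@105 #4:10@105]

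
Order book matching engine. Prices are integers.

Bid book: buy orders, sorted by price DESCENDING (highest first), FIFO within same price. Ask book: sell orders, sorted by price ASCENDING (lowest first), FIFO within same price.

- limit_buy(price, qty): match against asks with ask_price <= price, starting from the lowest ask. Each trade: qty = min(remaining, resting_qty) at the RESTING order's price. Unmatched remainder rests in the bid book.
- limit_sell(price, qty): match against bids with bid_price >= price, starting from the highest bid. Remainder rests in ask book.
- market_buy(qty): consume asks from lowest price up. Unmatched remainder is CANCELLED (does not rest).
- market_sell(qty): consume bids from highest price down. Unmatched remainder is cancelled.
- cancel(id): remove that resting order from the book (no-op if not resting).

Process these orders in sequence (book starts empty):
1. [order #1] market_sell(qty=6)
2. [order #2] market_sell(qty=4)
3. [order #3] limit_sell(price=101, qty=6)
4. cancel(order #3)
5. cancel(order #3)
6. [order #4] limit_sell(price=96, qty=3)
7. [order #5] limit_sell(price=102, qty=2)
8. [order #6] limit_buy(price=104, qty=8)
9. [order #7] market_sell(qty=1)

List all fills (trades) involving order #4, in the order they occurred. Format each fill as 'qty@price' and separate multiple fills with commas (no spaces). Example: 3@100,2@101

Answer: 3@96

Derivation:
After op 1 [order #1] market_sell(qty=6): fills=none; bids=[-] asks=[-]
After op 2 [order #2] market_sell(qty=4): fills=none; bids=[-] asks=[-]
After op 3 [order #3] limit_sell(price=101, qty=6): fills=none; bids=[-] asks=[#3:6@101]
After op 4 cancel(order #3): fills=none; bids=[-] asks=[-]
After op 5 cancel(order #3): fills=none; bids=[-] asks=[-]
After op 6 [order #4] limit_sell(price=96, qty=3): fills=none; bids=[-] asks=[#4:3@96]
After op 7 [order #5] limit_sell(price=102, qty=2): fills=none; bids=[-] asks=[#4:3@96 #5:2@102]
After op 8 [order #6] limit_buy(price=104, qty=8): fills=#6x#4:3@96 #6x#5:2@102; bids=[#6:3@104] asks=[-]
After op 9 [order #7] market_sell(qty=1): fills=#6x#7:1@104; bids=[#6:2@104] asks=[-]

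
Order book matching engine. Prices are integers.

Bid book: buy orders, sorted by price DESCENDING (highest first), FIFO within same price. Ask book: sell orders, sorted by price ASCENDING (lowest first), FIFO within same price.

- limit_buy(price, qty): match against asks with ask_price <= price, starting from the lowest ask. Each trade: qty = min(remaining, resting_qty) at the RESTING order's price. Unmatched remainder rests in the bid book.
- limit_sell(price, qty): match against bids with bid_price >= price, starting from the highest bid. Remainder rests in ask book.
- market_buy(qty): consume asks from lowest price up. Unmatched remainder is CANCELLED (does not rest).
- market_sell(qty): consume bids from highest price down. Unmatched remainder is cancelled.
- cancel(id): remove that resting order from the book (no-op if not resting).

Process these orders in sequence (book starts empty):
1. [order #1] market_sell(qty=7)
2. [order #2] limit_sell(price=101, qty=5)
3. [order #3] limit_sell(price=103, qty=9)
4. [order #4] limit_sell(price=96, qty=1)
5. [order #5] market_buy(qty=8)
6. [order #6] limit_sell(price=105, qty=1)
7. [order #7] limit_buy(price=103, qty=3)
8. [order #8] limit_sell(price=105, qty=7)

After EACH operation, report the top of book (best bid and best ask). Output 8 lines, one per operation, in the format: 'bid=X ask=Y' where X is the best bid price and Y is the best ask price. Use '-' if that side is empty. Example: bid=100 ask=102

After op 1 [order #1] market_sell(qty=7): fills=none; bids=[-] asks=[-]
After op 2 [order #2] limit_sell(price=101, qty=5): fills=none; bids=[-] asks=[#2:5@101]
After op 3 [order #3] limit_sell(price=103, qty=9): fills=none; bids=[-] asks=[#2:5@101 #3:9@103]
After op 4 [order #4] limit_sell(price=96, qty=1): fills=none; bids=[-] asks=[#4:1@96 #2:5@101 #3:9@103]
After op 5 [order #5] market_buy(qty=8): fills=#5x#4:1@96 #5x#2:5@101 #5x#3:2@103; bids=[-] asks=[#3:7@103]
After op 6 [order #6] limit_sell(price=105, qty=1): fills=none; bids=[-] asks=[#3:7@103 #6:1@105]
After op 7 [order #7] limit_buy(price=103, qty=3): fills=#7x#3:3@103; bids=[-] asks=[#3:4@103 #6:1@105]
After op 8 [order #8] limit_sell(price=105, qty=7): fills=none; bids=[-] asks=[#3:4@103 #6:1@105 #8:7@105]

Answer: bid=- ask=-
bid=- ask=101
bid=- ask=101
bid=- ask=96
bid=- ask=103
bid=- ask=103
bid=- ask=103
bid=- ask=103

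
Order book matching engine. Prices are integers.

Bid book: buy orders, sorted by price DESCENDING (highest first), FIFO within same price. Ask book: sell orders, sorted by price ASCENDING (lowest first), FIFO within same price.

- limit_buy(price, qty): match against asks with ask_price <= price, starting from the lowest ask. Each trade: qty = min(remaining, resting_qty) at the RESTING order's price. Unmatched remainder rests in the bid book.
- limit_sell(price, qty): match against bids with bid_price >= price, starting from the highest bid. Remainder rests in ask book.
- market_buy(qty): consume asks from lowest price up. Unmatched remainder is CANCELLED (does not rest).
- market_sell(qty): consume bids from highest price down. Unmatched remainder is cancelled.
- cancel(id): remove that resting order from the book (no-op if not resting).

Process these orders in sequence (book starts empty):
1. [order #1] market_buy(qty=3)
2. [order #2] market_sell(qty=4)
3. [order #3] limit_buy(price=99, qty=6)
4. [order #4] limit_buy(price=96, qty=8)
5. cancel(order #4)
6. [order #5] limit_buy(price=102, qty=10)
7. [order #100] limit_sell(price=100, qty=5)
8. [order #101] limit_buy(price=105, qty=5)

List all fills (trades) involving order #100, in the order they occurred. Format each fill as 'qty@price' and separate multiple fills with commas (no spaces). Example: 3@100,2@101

After op 1 [order #1] market_buy(qty=3): fills=none; bids=[-] asks=[-]
After op 2 [order #2] market_sell(qty=4): fills=none; bids=[-] asks=[-]
After op 3 [order #3] limit_buy(price=99, qty=6): fills=none; bids=[#3:6@99] asks=[-]
After op 4 [order #4] limit_buy(price=96, qty=8): fills=none; bids=[#3:6@99 #4:8@96] asks=[-]
After op 5 cancel(order #4): fills=none; bids=[#3:6@99] asks=[-]
After op 6 [order #5] limit_buy(price=102, qty=10): fills=none; bids=[#5:10@102 #3:6@99] asks=[-]
After op 7 [order #100] limit_sell(price=100, qty=5): fills=#5x#100:5@102; bids=[#5:5@102 #3:6@99] asks=[-]
After op 8 [order #101] limit_buy(price=105, qty=5): fills=none; bids=[#101:5@105 #5:5@102 #3:6@99] asks=[-]

Answer: 5@102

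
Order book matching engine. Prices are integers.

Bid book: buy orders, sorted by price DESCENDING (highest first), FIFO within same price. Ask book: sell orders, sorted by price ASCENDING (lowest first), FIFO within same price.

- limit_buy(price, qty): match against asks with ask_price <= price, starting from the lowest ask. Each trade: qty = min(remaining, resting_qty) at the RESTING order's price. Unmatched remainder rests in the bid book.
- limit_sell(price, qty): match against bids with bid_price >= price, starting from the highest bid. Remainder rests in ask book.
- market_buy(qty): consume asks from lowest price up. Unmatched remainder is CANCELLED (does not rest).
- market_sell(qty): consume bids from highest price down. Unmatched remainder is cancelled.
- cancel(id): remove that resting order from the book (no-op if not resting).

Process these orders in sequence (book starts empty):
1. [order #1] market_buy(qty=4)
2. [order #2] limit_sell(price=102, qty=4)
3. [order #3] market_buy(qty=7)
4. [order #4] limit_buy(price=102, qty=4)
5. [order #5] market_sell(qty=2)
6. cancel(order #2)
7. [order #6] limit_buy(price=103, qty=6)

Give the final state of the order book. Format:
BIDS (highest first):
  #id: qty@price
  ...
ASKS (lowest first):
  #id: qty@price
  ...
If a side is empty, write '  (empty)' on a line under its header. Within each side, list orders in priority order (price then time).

After op 1 [order #1] market_buy(qty=4): fills=none; bids=[-] asks=[-]
After op 2 [order #2] limit_sell(price=102, qty=4): fills=none; bids=[-] asks=[#2:4@102]
After op 3 [order #3] market_buy(qty=7): fills=#3x#2:4@102; bids=[-] asks=[-]
After op 4 [order #4] limit_buy(price=102, qty=4): fills=none; bids=[#4:4@102] asks=[-]
After op 5 [order #5] market_sell(qty=2): fills=#4x#5:2@102; bids=[#4:2@102] asks=[-]
After op 6 cancel(order #2): fills=none; bids=[#4:2@102] asks=[-]
After op 7 [order #6] limit_buy(price=103, qty=6): fills=none; bids=[#6:6@103 #4:2@102] asks=[-]

Answer: BIDS (highest first):
  #6: 6@103
  #4: 2@102
ASKS (lowest first):
  (empty)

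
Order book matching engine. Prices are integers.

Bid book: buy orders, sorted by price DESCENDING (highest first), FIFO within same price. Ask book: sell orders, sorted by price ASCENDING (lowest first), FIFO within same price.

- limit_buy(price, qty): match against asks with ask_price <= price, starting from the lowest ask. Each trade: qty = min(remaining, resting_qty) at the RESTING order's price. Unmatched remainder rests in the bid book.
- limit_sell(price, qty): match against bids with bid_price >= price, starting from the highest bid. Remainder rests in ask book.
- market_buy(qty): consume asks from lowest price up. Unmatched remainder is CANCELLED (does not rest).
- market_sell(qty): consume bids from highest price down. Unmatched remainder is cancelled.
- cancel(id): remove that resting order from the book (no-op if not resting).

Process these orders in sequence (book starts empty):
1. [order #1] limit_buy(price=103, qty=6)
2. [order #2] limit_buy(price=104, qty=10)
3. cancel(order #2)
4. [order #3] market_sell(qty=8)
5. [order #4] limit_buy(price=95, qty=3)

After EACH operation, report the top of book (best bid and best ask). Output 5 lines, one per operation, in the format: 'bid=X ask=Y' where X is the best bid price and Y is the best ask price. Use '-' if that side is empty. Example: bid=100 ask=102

Answer: bid=103 ask=-
bid=104 ask=-
bid=103 ask=-
bid=- ask=-
bid=95 ask=-

Derivation:
After op 1 [order #1] limit_buy(price=103, qty=6): fills=none; bids=[#1:6@103] asks=[-]
After op 2 [order #2] limit_buy(price=104, qty=10): fills=none; bids=[#2:10@104 #1:6@103] asks=[-]
After op 3 cancel(order #2): fills=none; bids=[#1:6@103] asks=[-]
After op 4 [order #3] market_sell(qty=8): fills=#1x#3:6@103; bids=[-] asks=[-]
After op 5 [order #4] limit_buy(price=95, qty=3): fills=none; bids=[#4:3@95] asks=[-]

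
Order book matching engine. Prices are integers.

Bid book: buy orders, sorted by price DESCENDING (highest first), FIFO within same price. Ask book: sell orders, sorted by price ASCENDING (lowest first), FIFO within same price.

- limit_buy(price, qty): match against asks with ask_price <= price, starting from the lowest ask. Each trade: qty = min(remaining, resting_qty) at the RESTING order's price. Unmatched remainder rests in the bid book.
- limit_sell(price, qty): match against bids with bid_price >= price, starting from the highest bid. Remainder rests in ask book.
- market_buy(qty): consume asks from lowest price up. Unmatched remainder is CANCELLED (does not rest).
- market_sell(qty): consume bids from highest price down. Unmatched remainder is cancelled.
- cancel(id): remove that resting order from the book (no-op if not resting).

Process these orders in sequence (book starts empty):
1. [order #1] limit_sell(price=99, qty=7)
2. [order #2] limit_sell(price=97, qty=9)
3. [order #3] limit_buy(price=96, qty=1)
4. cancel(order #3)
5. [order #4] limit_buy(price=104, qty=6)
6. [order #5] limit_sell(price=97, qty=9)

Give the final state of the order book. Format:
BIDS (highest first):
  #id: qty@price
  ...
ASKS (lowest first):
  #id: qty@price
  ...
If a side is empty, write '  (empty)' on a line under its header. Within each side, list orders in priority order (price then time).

After op 1 [order #1] limit_sell(price=99, qty=7): fills=none; bids=[-] asks=[#1:7@99]
After op 2 [order #2] limit_sell(price=97, qty=9): fills=none; bids=[-] asks=[#2:9@97 #1:7@99]
After op 3 [order #3] limit_buy(price=96, qty=1): fills=none; bids=[#3:1@96] asks=[#2:9@97 #1:7@99]
After op 4 cancel(order #3): fills=none; bids=[-] asks=[#2:9@97 #1:7@99]
After op 5 [order #4] limit_buy(price=104, qty=6): fills=#4x#2:6@97; bids=[-] asks=[#2:3@97 #1:7@99]
After op 6 [order #5] limit_sell(price=97, qty=9): fills=none; bids=[-] asks=[#2:3@97 #5:9@97 #1:7@99]

Answer: BIDS (highest first):
  (empty)
ASKS (lowest first):
  #2: 3@97
  #5: 9@97
  #1: 7@99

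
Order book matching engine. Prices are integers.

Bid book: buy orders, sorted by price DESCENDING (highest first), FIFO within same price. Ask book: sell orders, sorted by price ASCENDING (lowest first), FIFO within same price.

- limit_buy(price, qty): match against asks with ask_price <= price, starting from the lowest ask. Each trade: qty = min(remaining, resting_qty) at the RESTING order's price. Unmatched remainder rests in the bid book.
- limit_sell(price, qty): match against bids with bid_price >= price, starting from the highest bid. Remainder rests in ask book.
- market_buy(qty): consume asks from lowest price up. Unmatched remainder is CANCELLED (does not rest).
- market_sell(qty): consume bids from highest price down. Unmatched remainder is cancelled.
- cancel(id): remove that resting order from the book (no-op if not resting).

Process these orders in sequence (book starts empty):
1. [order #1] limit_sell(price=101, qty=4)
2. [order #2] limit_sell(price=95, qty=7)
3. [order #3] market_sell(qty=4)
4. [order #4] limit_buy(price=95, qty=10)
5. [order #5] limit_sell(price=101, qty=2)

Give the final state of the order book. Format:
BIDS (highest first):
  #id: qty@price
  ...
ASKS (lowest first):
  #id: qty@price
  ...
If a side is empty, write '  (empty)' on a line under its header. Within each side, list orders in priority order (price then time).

Answer: BIDS (highest first):
  #4: 3@95
ASKS (lowest first):
  #1: 4@101
  #5: 2@101

Derivation:
After op 1 [order #1] limit_sell(price=101, qty=4): fills=none; bids=[-] asks=[#1:4@101]
After op 2 [order #2] limit_sell(price=95, qty=7): fills=none; bids=[-] asks=[#2:7@95 #1:4@101]
After op 3 [order #3] market_sell(qty=4): fills=none; bids=[-] asks=[#2:7@95 #1:4@101]
After op 4 [order #4] limit_buy(price=95, qty=10): fills=#4x#2:7@95; bids=[#4:3@95] asks=[#1:4@101]
After op 5 [order #5] limit_sell(price=101, qty=2): fills=none; bids=[#4:3@95] asks=[#1:4@101 #5:2@101]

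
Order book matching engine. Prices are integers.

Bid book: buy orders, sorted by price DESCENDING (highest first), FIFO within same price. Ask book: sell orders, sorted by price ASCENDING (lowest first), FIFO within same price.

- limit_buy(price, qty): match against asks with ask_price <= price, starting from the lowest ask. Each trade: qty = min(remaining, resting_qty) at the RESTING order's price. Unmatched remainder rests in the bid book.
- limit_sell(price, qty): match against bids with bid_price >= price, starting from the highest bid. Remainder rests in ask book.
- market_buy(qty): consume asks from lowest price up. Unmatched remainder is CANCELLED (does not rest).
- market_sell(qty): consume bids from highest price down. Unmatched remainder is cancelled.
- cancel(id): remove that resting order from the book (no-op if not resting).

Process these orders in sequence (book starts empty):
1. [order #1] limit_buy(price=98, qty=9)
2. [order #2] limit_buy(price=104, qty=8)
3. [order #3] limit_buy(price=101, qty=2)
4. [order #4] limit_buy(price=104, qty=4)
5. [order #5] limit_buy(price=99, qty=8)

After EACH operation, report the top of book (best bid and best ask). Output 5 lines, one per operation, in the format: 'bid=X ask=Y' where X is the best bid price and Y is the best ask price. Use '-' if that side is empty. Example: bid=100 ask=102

Answer: bid=98 ask=-
bid=104 ask=-
bid=104 ask=-
bid=104 ask=-
bid=104 ask=-

Derivation:
After op 1 [order #1] limit_buy(price=98, qty=9): fills=none; bids=[#1:9@98] asks=[-]
After op 2 [order #2] limit_buy(price=104, qty=8): fills=none; bids=[#2:8@104 #1:9@98] asks=[-]
After op 3 [order #3] limit_buy(price=101, qty=2): fills=none; bids=[#2:8@104 #3:2@101 #1:9@98] asks=[-]
After op 4 [order #4] limit_buy(price=104, qty=4): fills=none; bids=[#2:8@104 #4:4@104 #3:2@101 #1:9@98] asks=[-]
After op 5 [order #5] limit_buy(price=99, qty=8): fills=none; bids=[#2:8@104 #4:4@104 #3:2@101 #5:8@99 #1:9@98] asks=[-]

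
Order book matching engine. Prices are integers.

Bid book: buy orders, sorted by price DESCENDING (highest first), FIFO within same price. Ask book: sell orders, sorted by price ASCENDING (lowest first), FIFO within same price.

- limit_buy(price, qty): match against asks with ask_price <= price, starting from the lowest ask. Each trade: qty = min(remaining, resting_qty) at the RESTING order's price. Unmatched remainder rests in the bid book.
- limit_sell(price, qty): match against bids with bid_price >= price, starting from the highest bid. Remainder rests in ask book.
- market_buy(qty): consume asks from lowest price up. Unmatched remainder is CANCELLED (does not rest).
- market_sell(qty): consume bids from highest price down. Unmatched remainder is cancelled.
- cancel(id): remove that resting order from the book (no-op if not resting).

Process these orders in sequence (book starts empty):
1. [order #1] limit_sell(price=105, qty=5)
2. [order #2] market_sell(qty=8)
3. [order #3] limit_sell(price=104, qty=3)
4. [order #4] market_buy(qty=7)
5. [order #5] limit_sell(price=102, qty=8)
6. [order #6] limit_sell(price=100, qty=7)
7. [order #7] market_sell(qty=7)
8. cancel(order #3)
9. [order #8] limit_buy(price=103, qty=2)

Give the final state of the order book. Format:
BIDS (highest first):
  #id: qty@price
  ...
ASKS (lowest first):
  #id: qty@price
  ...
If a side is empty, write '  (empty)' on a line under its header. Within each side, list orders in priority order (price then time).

Answer: BIDS (highest first):
  (empty)
ASKS (lowest first):
  #6: 5@100
  #5: 8@102
  #1: 1@105

Derivation:
After op 1 [order #1] limit_sell(price=105, qty=5): fills=none; bids=[-] asks=[#1:5@105]
After op 2 [order #2] market_sell(qty=8): fills=none; bids=[-] asks=[#1:5@105]
After op 3 [order #3] limit_sell(price=104, qty=3): fills=none; bids=[-] asks=[#3:3@104 #1:5@105]
After op 4 [order #4] market_buy(qty=7): fills=#4x#3:3@104 #4x#1:4@105; bids=[-] asks=[#1:1@105]
After op 5 [order #5] limit_sell(price=102, qty=8): fills=none; bids=[-] asks=[#5:8@102 #1:1@105]
After op 6 [order #6] limit_sell(price=100, qty=7): fills=none; bids=[-] asks=[#6:7@100 #5:8@102 #1:1@105]
After op 7 [order #7] market_sell(qty=7): fills=none; bids=[-] asks=[#6:7@100 #5:8@102 #1:1@105]
After op 8 cancel(order #3): fills=none; bids=[-] asks=[#6:7@100 #5:8@102 #1:1@105]
After op 9 [order #8] limit_buy(price=103, qty=2): fills=#8x#6:2@100; bids=[-] asks=[#6:5@100 #5:8@102 #1:1@105]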